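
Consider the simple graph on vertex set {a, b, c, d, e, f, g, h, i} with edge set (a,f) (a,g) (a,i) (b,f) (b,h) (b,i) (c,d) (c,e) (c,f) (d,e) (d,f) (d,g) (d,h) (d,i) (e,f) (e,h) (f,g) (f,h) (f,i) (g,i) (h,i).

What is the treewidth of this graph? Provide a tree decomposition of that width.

Every bag has size at most 4, so the width is 4 − 1 = 3 and tw(G) ≤ 3. For the lower bound, the 4 vertices {d, f, g, i} are pairwise adjacent, and any tree decomposition puts a clique entirely inside one bag — forcing width ≥ 3. The upper and lower bounds meet at 3, so that is the treewidth.

Treewidth 3.
One such decomposition:
Bags: B1 = {d, f, h, i}  B2 = {d, e, f, h}  B3 = {b, f, h, i}  B4 = {c, d, e, f}  B5 = {d, f, g, i}  B6 = {a, f, g, i}
Tree: B1–B2, B1–B3, B2–B4, B1–B5, B5–B6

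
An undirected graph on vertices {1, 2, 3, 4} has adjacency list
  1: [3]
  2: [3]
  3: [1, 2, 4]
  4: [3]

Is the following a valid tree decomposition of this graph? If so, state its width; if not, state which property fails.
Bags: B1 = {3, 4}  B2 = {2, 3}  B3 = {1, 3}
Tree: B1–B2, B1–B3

Yes; width 1.

Vertex coverage: the bags together contain {1, 2, 3, 4}, the full vertex set. Edge coverage: each edge of G has both endpoints in at least one bag. Running intersection: for every vertex, the bags containing it form a connected subtree. All three properties hold, so this is a valid tree decomposition of width max|bag| − 1 = 1, and hence tw(G) ≤ 1.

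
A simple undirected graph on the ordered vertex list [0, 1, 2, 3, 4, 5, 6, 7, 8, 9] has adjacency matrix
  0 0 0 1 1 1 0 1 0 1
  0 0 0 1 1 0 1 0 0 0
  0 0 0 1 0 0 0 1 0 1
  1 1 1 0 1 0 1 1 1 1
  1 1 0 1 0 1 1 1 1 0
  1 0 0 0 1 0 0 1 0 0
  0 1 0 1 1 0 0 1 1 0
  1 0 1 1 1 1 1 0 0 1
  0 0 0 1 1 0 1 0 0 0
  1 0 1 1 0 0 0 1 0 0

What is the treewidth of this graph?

3

A width-3 tree decomposition is:
Bags: B1 = {1, 3, 4, 6}  B2 = {3, 4, 6, 8}  B3 = {3, 4, 6, 7}  B4 = {0, 3, 4, 7}  B5 = {0, 3, 7, 9}  B6 = {0, 4, 5, 7}  B7 = {2, 3, 7, 9}
Tree: B1–B2, B1–B3, B3–B4, B4–B5, B4–B6, B5–B7
The largest bag has 4 vertices, giving width 3; this decomposition certifies tw(G) ≤ 3. Conversely, {0, 3, 7, 9} is a clique of size 4, and the vertices of any clique must share a bag in every tree decomposition; so some bag has ≥ 4 vertices and tw(G) ≥ 3. Hence tw(G) = 3 exactly.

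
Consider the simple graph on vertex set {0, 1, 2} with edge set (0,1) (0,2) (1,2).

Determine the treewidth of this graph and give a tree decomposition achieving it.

Treewidth 2.
Bags: B1 = {0, 1, 2}
Tree: (single bag)

A single bag containing all 3 vertices is trivially a valid decomposition of width 2. On the other hand G contains the 3-clique {0, 1, 2}. A clique must lie in a single bag of any decomposition, so no decomposition can have width below 2. Therefore the treewidth is 2.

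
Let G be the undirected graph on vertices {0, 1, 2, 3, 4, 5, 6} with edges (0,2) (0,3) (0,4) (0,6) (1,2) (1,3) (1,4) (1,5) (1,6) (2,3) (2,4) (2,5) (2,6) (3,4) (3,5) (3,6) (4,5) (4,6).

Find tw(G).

4

A width-4 tree decomposition is:
Bags: B1 = {0, 2, 3, 4, 6}  B2 = {1, 2, 3, 4, 6}  B3 = {1, 2, 3, 4, 5}
Tree: B1–B2, B2–B3
Each bag holds 5 vertices, so the decomposition has width 4, which upper-bounds the treewidth. Conversely, {0, 2, 3, 4, 6} is a clique of size 5, and the vertices of any clique must share a bag in every tree decomposition; so some bag has ≥ 5 vertices and tw(G) ≥ 4. Therefore the treewidth is 4.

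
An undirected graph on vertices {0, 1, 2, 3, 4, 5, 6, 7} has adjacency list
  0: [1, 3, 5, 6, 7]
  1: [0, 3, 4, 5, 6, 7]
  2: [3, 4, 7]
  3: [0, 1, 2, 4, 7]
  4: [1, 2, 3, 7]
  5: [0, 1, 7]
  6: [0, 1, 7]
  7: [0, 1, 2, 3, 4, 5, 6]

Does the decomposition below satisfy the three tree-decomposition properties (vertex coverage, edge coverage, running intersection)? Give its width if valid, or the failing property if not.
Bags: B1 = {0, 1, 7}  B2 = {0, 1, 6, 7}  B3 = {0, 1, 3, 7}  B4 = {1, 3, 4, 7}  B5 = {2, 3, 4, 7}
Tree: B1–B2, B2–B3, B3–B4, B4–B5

No — vertex 5 appears in no bag.

A tree decomposition must satisfy three properties: every vertex lies in some bag; for every edge, both endpoints lie together in some bag; and for every vertex, the bags containing it form a connected subtree. Here vertex 5 appears in no bag, so the decomposition is invalid.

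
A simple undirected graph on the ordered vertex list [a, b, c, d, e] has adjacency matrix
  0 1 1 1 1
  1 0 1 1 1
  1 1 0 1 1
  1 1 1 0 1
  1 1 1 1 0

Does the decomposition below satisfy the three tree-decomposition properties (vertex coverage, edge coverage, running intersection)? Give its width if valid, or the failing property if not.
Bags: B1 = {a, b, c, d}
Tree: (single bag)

No — vertex e appears in no bag.

A tree decomposition must satisfy three properties: every vertex lies in some bag; for every edge, both endpoints lie together in some bag; and for every vertex, the bags containing it form a connected subtree. Here vertex e appears in no bag, so the decomposition is invalid.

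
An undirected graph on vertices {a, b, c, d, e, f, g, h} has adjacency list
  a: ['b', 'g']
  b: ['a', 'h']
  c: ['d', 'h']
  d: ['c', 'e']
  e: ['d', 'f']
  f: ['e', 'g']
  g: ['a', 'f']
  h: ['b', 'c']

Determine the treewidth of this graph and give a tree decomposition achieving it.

Treewidth 2.
Bags: B1 = {c, d, e}  B2 = {c, e, f}  B3 = {c, f, g}  B4 = {a, c, g}  B5 = {a, b, c}  B6 = {b, c, h}
Tree: B1–B2, B2–B3, B3–B4, B4–B5, B5–B6

The largest bag has 3 vertices, giving width 2; this decomposition certifies tw(G) ≤ 2. The edges c–d–e–f–g–a–b–h–c form a cycle, so G is not a tree and its treewidth is at least 2. Hence tw(G) = 2 exactly.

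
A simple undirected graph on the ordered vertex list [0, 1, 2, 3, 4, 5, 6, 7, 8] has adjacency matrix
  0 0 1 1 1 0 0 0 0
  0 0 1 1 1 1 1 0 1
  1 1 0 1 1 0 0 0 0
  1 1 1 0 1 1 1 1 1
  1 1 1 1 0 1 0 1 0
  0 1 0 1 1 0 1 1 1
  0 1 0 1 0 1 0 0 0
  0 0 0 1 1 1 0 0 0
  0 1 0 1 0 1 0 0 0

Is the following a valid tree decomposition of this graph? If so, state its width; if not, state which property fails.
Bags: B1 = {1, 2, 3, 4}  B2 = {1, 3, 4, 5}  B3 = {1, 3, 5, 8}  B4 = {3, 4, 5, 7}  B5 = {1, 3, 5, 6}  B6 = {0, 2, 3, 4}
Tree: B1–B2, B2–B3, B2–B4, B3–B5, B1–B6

Every vertex of G appears in some bag (union = {0, 1, 2, 3, 4, 5, 6, 7, 8}); every edge is covered by a bag; and for each vertex v the set of bags containing v is connected in the bag tree. The decomposition is therefore valid. The largest bag has 4 vertices, so the width is 3.

Yes; width 3.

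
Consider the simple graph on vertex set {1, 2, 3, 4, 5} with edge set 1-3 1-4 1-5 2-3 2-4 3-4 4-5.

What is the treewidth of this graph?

A width-2 tree decomposition is:
Bags: B1 = {1, 3, 4}  B2 = {1, 4, 5}  B3 = {2, 3, 4}
Tree: B1–B2, B1–B3
Each bag holds 3 vertices, so the decomposition has width 2, which upper-bounds the treewidth. For the lower bound, the 3 vertices {1, 3, 4} are pairwise adjacent, and any tree decomposition puts a clique entirely inside one bag — forcing width ≥ 2. Hence tw(G) = 2 exactly.

2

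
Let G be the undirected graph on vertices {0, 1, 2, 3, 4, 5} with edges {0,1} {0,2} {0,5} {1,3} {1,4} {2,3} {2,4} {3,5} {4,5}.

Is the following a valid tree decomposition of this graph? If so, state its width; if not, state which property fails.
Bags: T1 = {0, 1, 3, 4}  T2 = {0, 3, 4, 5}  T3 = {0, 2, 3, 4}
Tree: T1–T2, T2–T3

Yes; width 3.

Vertex coverage: the bags together contain {0, 1, 2, 3, 4, 5}, the full vertex set. Edge coverage: each edge of G has both endpoints in at least one bag. Running intersection: for every vertex, the bags containing it form a connected subtree. All three properties hold, so this is a valid tree decomposition of width max|bag| − 1 = 3, and hence tw(G) ≤ 3.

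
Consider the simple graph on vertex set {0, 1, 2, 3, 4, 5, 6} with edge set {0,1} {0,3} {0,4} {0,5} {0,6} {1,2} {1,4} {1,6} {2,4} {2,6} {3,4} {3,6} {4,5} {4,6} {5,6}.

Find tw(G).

3

A width-3 tree decomposition is:
Bags: B1 = {0, 4, 5, 6}  B2 = {0, 3, 4, 6}  B3 = {0, 1, 4, 6}  B4 = {1, 2, 4, 6}
Tree: B1–B2, B2–B3, B3–B4
The largest bag has 4 vertices, giving width 3; this decomposition certifies tw(G) ≤ 3. For the lower bound, the 4 vertices {0, 1, 4, 6} are pairwise adjacent, and any tree decomposition puts a clique entirely inside one bag — forcing width ≥ 3. Therefore the treewidth is 3.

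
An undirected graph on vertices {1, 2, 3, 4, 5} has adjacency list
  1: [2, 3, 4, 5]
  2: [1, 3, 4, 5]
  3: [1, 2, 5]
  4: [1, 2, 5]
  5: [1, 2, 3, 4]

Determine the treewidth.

A width-3 tree decomposition is:
Bags: B1 = {1, 2, 3, 5}  B2 = {1, 2, 4, 5}
Tree: B1–B2
Each bag holds 4 vertices, so the decomposition has width 3, which upper-bounds the treewidth. Conversely, {1, 2, 3, 5} is a clique of size 4, and the vertices of any clique must share a bag in every tree decomposition; so some bag has ≥ 4 vertices and tw(G) ≥ 3. Combining the bounds, tw(G) = 3.

3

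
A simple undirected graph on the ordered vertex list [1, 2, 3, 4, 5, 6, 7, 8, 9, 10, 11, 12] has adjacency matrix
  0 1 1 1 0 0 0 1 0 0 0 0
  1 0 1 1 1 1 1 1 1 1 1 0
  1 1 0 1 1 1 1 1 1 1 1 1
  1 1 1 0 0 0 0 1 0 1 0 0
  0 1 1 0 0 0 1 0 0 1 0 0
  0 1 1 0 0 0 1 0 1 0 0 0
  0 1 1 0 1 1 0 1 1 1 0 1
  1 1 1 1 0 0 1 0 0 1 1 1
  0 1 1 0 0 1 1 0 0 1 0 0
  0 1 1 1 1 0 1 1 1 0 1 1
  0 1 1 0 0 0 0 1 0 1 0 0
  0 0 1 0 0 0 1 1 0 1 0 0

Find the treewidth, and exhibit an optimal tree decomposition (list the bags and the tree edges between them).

Treewidth 4.
One optimal decomposition is:
Bags: B1 = {2, 3, 7, 9, 10}  B2 = {2, 3, 7, 8, 10}  B3 = {2, 3, 4, 8, 10}  B4 = {3, 7, 8, 10, 12}  B5 = {2, 3, 6, 7, 9}  B6 = {2, 3, 5, 7, 10}  B7 = {2, 3, 8, 10, 11}  B8 = {1, 2, 3, 4, 8}
Tree: B1–B2, B2–B3, B2–B4, B1–B5, B2–B6, B3–B7, B3–B8

Each bag holds 5 vertices, so the decomposition has width 4, which upper-bounds the treewidth. On the other hand G contains the 5-clique {1, 2, 3, 4, 8}. A clique must lie in a single bag of any decomposition, so no decomposition can have width below 4. Combining the bounds, tw(G) = 4.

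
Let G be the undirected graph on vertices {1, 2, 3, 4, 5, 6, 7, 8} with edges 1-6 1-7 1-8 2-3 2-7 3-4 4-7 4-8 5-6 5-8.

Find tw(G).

A width-2 tree decomposition is:
Bags: B1 = {2, 3, 4}  B2 = {2, 4, 7}  B3 = {4, 7, 8}  B4 = {1, 7, 8}  B5 = {1, 5, 8}  B6 = {1, 5, 6}
Tree: B1–B2, B2–B3, B3–B4, B4–B5, B5–B6
Each bag holds 3 vertices, so the decomposition has width 2, which upper-bounds the treewidth. For the lower bound, G contains the cycle 3–2–7–4–3, so G is not a forest; only forests have treewidth ≤ 1, hence tw(G) ≥ 2. Combining the bounds, tw(G) = 2.

2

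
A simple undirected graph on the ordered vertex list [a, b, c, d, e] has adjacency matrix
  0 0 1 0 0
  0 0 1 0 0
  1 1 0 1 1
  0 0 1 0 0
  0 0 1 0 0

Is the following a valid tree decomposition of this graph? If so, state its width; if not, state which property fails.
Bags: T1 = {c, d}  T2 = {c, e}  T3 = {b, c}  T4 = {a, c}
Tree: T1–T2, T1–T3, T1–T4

Yes; width 1.

Vertex coverage: the bags together contain {a, b, c, d, e}, the full vertex set. Edge coverage: each edge of G has both endpoints in at least one bag. Running intersection: for every vertex, the bags containing it form a connected subtree. All three properties hold, so this is a valid tree decomposition of width max|bag| − 1 = 1, and hence tw(G) ≤ 1.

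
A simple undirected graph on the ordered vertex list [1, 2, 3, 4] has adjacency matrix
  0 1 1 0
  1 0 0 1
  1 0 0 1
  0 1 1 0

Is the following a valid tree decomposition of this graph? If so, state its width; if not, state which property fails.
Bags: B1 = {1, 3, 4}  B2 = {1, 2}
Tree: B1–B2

A tree decomposition must satisfy three properties: every vertex lies in some bag; for every edge, both endpoints lie together in some bag; and for every vertex, the bags containing it form a connected subtree. Here edge (4,2) lies in no bag, so the decomposition is invalid.

No — edge (4,2) lies in no bag.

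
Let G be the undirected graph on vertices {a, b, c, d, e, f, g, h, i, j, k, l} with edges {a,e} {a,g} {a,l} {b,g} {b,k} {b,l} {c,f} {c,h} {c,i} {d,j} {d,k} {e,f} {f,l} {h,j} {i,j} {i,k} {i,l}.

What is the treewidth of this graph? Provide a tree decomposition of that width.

The largest bag has 4 vertices, giving width 3; this decomposition certifies tw(G) ≤ 3. For the lower bound: the 4 vertex sets {d,h,j}, {k}, {i}, {b,c,f,l} are disjoint, each induces a connected subgraph, and every pair is joined by at least one edge of G. Contracting each set to a single vertex therefore yields K_{4} as a minor, and since treewidth is minor-monotone, tw(G) ≥ tw(K_{4}) = 3. Therefore the treewidth is 3.

Treewidth 3.
One such decomposition:
Bags: B1 = {d, h, j, k}  B2 = {h, i, j, k}  B3 = {c, h, i, k}  B4 = {b, c, i, k}  B5 = {b, c, i, l}  B6 = {b, c, f, l}  B7 = {b, f, g, l}  B8 = {a, f, g, l}  B9 = {a, e, f, g}
Tree: B1–B2, B2–B3, B3–B4, B4–B5, B5–B6, B6–B7, B7–B8, B8–B9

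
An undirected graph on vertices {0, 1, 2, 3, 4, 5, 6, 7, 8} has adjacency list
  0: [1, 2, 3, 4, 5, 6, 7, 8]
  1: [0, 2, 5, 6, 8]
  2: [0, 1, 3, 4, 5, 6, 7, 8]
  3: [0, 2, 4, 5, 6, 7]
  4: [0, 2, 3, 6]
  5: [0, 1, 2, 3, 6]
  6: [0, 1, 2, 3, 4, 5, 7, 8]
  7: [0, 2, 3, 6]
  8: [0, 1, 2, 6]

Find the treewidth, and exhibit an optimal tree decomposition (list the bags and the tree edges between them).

Every bag has size at most 5, so the width is 5 − 1 = 4 and tw(G) ≤ 4. On the other hand G contains the 5-clique {0, 1, 2, 6, 8}. A clique must lie in a single bag of any decomposition, so no decomposition can have width below 4. Combining the bounds, tw(G) = 4.

Treewidth 4.
One optimal decomposition is:
Bags: B1 = {0, 2, 3, 6, 7}  B2 = {0, 2, 3, 5, 6}  B3 = {0, 1, 2, 5, 6}  B4 = {0, 1, 2, 6, 8}  B5 = {0, 2, 3, 4, 6}
Tree: B1–B2, B2–B3, B3–B4, B2–B5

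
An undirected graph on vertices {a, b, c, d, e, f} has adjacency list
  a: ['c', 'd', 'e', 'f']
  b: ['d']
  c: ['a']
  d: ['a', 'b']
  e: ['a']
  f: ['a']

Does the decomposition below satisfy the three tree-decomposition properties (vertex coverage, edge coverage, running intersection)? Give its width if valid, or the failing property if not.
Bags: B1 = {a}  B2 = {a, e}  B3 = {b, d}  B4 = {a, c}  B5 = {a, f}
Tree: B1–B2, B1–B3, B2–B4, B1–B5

A tree decomposition must satisfy three properties: every vertex lies in some bag; for every edge, both endpoints lie together in some bag; and for every vertex, the bags containing it form a connected subtree. Here edge (d,a) lies in no bag, so the decomposition is invalid.

No — edge (d,a) lies in no bag.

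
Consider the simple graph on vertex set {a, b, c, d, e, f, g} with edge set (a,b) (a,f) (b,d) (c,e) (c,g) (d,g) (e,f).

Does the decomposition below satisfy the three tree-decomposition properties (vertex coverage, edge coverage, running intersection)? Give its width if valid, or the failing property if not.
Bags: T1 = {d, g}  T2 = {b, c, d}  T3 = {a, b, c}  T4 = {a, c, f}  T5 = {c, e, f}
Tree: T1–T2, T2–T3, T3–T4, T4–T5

No — edge (c,g) lies in no bag.

A tree decomposition must satisfy three properties: every vertex lies in some bag; for every edge, both endpoints lie together in some bag; and for every vertex, the bags containing it form a connected subtree. Here edge (c,g) lies in no bag, so the decomposition is invalid.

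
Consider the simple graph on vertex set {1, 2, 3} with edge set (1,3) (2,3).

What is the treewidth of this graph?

A width-1 tree decomposition is:
Bags: B1 = {2, 3}  B2 = {1, 3}
Tree: B1–B2
Every bag has size at most 2, so the width is 2 − 1 = 1 and tw(G) ≤ 1. Any graph with an edge has treewidth ≥ 1, and G has the edge 2–3. Therefore the treewidth is 1.

1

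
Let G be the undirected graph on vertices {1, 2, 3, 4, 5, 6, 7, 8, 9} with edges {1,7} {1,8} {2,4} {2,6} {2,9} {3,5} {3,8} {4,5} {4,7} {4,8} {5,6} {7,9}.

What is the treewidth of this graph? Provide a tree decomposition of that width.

The largest bag has 4 vertices, giving width 3; this decomposition certifies tw(G) ≤ 3. For the lower bound: the 4 vertex sets {3,5,6}, {8}, {4}, {1,2,7,9} are disjoint, each induces a connected subgraph, and every pair is joined by at least one edge of G. Contracting each set to a single vertex therefore yields K_{4} as a minor, and since treewidth is minor-monotone, tw(G) ≥ tw(K_{4}) = 3. Therefore the treewidth is 3.

Treewidth 3.
One such decomposition:
Bags: B1 = {3, 5, 6, 8}  B2 = {4, 5, 6, 8}  B3 = {2, 4, 6, 8}  B4 = {1, 2, 4, 8}  B5 = {1, 2, 4, 7}  B6 = {1, 2, 7, 9}
Tree: B1–B2, B2–B3, B3–B4, B4–B5, B5–B6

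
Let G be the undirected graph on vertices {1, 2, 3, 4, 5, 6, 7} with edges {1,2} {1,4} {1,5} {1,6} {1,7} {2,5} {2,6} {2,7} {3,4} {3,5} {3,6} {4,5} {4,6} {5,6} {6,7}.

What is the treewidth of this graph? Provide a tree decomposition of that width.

Every bag has size at most 4, so the width is 4 − 1 = 3 and tw(G) ≤ 3. Conversely, {1, 2, 5, 6} is a clique of size 4, and the vertices of any clique must share a bag in every tree decomposition; so some bag has ≥ 4 vertices and tw(G) ≥ 3. Therefore the treewidth is 3.

Treewidth 3.
Bags: B1 = {1, 4, 5, 6}  B2 = {1, 2, 5, 6}  B3 = {1, 2, 6, 7}  B4 = {3, 4, 5, 6}
Tree: B1–B2, B2–B3, B1–B4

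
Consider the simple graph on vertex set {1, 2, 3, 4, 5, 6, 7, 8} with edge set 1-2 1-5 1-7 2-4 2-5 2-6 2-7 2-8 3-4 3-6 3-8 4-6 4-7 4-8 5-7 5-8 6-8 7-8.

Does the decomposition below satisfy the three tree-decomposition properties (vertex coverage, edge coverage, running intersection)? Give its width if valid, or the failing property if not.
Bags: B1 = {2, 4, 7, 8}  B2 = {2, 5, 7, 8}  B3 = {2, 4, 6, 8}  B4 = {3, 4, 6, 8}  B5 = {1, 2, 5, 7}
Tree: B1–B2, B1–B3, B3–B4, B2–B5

Yes; width 3.

Every vertex of G appears in some bag (union = {1, 2, 3, 4, 5, 6, 7, 8}); every edge is covered by a bag; and for each vertex v the set of bags containing v is connected in the bag tree. The decomposition is therefore valid. The largest bag has 4 vertices, so the width is 3.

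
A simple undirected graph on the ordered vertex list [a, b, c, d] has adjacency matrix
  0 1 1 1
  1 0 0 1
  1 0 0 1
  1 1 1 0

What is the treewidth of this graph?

A width-2 tree decomposition is:
Bags: B1 = {a, c, d}  B2 = {a, b, d}
Tree: B1–B2
The largest bag has 3 vertices, giving width 2; this decomposition certifies tw(G) ≤ 2. On the other hand G contains the 3-clique {a, c, d}. A clique must lie in a single bag of any decomposition, so no decomposition can have width below 2. Hence tw(G) = 2 exactly.

2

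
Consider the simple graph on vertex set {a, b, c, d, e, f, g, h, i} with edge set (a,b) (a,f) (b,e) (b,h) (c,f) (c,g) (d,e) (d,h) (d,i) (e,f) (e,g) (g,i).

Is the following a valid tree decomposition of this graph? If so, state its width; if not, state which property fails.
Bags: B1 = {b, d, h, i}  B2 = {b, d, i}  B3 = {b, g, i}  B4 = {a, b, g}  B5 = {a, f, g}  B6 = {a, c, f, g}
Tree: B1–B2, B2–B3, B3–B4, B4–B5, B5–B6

A tree decomposition must satisfy three properties: every vertex lies in some bag; for every edge, both endpoints lie together in some bag; and for every vertex, the bags containing it form a connected subtree. Here vertex e appears in no bag, so the decomposition is invalid.

No — vertex e appears in no bag.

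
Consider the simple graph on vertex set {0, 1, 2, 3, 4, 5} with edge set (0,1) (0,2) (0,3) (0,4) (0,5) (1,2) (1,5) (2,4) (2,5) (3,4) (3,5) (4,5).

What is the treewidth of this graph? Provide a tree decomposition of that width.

Treewidth 3.
One such decomposition:
Bags: B1 = {0, 3, 4, 5}  B2 = {0, 2, 4, 5}  B3 = {0, 1, 2, 5}
Tree: B1–B2, B2–B3

The largest bag has 4 vertices, giving width 3; this decomposition certifies tw(G) ≤ 3. Conversely, {0, 1, 2, 5} is a clique of size 4, and the vertices of any clique must share a bag in every tree decomposition; so some bag has ≥ 4 vertices and tw(G) ≥ 3. Hence tw(G) = 3 exactly.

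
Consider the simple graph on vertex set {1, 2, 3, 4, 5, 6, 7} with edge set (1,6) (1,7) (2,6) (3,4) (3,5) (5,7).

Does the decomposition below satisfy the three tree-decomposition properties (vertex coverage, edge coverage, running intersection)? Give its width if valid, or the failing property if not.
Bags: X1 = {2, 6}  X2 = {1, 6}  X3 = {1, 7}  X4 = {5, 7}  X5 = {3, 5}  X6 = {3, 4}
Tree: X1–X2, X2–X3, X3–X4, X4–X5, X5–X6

Every vertex of G appears in some bag (union = {1, 2, 3, 4, 5, 6, 7}); every edge is covered by a bag; and for each vertex v the set of bags containing v is connected in the bag tree. The decomposition is therefore valid. The largest bag has 2 vertices, so the width is 1.

Yes; width 1.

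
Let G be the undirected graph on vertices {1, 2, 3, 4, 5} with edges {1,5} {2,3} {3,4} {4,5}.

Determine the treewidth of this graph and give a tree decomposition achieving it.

Every bag has size at most 2, so the width is 2 − 1 = 1 and tw(G) ≤ 1. G has an edge, so its treewidth is at least 1. Combining the bounds, tw(G) = 1.

Treewidth 1.
One optimal decomposition is:
Bags: B1 = {1, 5}  B2 = {4, 5}  B3 = {3, 4}  B4 = {2, 3}
Tree: B1–B2, B2–B3, B3–B4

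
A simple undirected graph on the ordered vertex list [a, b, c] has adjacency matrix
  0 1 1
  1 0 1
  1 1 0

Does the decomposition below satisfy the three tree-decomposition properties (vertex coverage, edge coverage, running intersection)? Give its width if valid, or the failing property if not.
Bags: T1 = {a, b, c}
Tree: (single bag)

Checking the three conditions: (i) the bags cover all of {a, b, c}; (ii) for each edge, some bag contains both endpoints; (iii) the bags containing any fixed vertex form a subtree. All hold, so the decomposition is valid with width 3 − 1 = 2.

Yes; width 2.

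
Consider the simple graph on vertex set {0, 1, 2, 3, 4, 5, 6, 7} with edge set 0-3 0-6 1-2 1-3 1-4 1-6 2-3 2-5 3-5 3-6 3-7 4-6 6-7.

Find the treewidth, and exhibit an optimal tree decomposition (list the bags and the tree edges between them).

Treewidth 2.
Bags: B1 = {0, 3, 6}  B2 = {1, 3, 6}  B3 = {1, 2, 3}  B4 = {3, 6, 7}  B5 = {2, 3, 5}  B6 = {1, 4, 6}
Tree: B1–B2, B2–B3, B2–B4, B3–B5, B2–B6

Each bag holds 3 vertices, so the decomposition has width 2, which upper-bounds the treewidth. On the other hand G contains the 3-clique {1, 2, 3}. A clique must lie in a single bag of any decomposition, so no decomposition can have width below 2. The upper and lower bounds meet at 2, so that is the treewidth.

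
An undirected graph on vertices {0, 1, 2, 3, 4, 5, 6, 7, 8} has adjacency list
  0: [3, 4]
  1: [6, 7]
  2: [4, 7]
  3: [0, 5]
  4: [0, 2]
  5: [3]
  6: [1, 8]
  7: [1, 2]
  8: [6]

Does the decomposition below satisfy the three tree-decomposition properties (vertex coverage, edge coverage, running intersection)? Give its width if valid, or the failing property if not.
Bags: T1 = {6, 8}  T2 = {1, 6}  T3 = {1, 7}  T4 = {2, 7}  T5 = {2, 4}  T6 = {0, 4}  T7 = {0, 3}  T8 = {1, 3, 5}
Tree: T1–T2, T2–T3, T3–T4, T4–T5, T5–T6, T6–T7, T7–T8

A tree decomposition must satisfy three properties: every vertex lies in some bag; for every edge, both endpoints lie together in some bag; and for every vertex, the bags containing it form a connected subtree. Here bags containing vertex 1 are not connected in the tree, so the decomposition is invalid.

No — bags containing vertex 1 are not connected in the tree.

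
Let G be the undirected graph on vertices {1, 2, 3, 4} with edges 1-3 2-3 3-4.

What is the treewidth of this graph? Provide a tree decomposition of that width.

Each bag holds 2 vertices, so the decomposition has width 1, which upper-bounds the treewidth. G has an edge, so its treewidth is at least 1. Hence tw(G) = 1 exactly.

Treewidth 1.
One such decomposition:
Bags: B1 = {2, 3}  B2 = {1, 3}  B3 = {3, 4}
Tree: B1–B2, B2–B3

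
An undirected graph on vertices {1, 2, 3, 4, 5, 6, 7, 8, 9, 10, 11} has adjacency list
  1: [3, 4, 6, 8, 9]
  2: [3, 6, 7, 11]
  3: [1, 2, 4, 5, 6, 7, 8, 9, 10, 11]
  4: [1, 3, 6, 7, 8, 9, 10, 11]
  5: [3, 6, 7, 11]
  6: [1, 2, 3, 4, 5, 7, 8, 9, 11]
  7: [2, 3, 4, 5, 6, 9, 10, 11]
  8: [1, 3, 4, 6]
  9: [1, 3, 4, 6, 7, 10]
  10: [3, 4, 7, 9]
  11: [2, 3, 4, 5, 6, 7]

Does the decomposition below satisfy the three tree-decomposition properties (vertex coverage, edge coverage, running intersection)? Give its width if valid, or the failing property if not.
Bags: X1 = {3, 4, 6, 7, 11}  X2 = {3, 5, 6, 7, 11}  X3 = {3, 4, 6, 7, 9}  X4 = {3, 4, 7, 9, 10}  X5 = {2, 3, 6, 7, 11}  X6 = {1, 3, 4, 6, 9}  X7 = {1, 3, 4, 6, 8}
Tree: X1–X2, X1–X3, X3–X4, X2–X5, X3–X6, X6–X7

Yes; width 4.

Every vertex of G appears in some bag (union = {1, 2, 3, 4, 5, 6, 7, 8, 9, 10, 11}); every edge is covered by a bag; and for each vertex v the set of bags containing v is connected in the bag tree. The decomposition is therefore valid. The largest bag has 5 vertices, so the width is 4.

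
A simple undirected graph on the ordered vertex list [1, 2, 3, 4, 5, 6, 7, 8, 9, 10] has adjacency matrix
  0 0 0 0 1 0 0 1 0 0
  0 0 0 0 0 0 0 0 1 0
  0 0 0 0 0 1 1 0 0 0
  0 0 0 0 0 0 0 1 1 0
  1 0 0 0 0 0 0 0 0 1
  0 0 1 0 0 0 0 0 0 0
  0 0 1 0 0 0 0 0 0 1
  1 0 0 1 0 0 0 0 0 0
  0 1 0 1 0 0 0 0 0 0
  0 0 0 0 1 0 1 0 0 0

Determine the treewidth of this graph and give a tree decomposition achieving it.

Treewidth 1.
Bags: B1 = {2, 9}  B2 = {4, 9}  B3 = {4, 8}  B4 = {1, 8}  B5 = {1, 5}  B6 = {5, 10}  B7 = {7, 10}  B8 = {3, 7}  B9 = {3, 6}
Tree: B1–B2, B2–B3, B3–B4, B4–B5, B5–B6, B6–B7, B7–B8, B8–B9

The largest bag has 2 vertices, giving width 1; this decomposition certifies tw(G) ≤ 1. Any graph with an edge has treewidth ≥ 1, and G has the edge 2–9. Combining the bounds, tw(G) = 1.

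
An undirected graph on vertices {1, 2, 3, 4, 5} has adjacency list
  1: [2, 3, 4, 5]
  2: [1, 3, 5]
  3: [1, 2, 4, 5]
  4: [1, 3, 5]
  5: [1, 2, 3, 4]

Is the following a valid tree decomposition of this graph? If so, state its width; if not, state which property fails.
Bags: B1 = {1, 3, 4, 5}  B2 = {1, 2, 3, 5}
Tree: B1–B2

Yes; width 3.

Vertex coverage: the bags together contain {1, 2, 3, 4, 5}, the full vertex set. Edge coverage: each edge of G has both endpoints in at least one bag. Running intersection: for every vertex, the bags containing it form a connected subtree. All three properties hold, so this is a valid tree decomposition of width max|bag| − 1 = 3, and hence tw(G) ≤ 3.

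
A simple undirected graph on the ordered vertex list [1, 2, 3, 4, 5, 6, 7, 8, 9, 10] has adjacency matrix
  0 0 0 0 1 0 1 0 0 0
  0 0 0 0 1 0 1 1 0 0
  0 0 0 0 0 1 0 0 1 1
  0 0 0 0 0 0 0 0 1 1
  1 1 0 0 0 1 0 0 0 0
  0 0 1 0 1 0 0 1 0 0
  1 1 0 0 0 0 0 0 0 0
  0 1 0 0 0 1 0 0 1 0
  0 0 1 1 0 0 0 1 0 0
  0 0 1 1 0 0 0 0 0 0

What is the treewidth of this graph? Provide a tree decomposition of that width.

Treewidth 2.
Bags: B1 = {4, 9, 10}  B2 = {3, 9, 10}  B3 = {3, 8, 9}  B4 = {3, 6, 8}  B5 = {2, 6, 8}  B6 = {2, 5, 6}  B7 = {2, 5, 7}  B8 = {1, 5, 7}
Tree: B1–B2, B2–B3, B3–B4, B4–B5, B5–B6, B6–B7, B7–B8

The largest bag has 3 vertices, giving width 2; this decomposition certifies tw(G) ≤ 2. Since 4–10–3–9–4 is a cycle in G, G is not acyclic. Forests are exactly the graphs of treewidth ≤ 1, so tw(G) ≥ 2. Combining the bounds, tw(G) = 2.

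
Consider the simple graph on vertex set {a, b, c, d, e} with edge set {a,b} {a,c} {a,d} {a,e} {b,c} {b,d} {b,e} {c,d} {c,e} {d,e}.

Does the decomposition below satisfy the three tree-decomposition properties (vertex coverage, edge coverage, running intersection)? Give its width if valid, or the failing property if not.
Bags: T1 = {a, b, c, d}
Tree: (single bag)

A tree decomposition must satisfy three properties: every vertex lies in some bag; for every edge, both endpoints lie together in some bag; and for every vertex, the bags containing it form a connected subtree. Here vertex e appears in no bag, so the decomposition is invalid.

No — vertex e appears in no bag.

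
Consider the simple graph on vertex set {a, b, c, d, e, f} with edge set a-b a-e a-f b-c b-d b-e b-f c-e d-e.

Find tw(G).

2

A width-2 tree decomposition is:
Bags: B1 = {a, b, f}  B2 = {a, b, e}  B3 = {b, d, e}  B4 = {b, c, e}
Tree: B1–B2, B2–B3, B3–B4
The largest bag has 3 vertices, giving width 2; this decomposition certifies tw(G) ≤ 2. Conversely, {b, d, e} is a clique of size 3, and the vertices of any clique must share a bag in every tree decomposition; so some bag has ≥ 3 vertices and tw(G) ≥ 2. Combining the bounds, tw(G) = 2.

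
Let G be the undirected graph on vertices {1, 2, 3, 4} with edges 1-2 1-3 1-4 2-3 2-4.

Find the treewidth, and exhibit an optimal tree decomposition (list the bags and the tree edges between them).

Treewidth 2.
Bags: B1 = {1, 2, 3}  B2 = {1, 2, 4}
Tree: B1–B2

Each bag holds 3 vertices, so the decomposition has width 2, which upper-bounds the treewidth. For the lower bound, the 3 vertices {1, 2, 3} are pairwise adjacent, and any tree decomposition puts a clique entirely inside one bag — forcing width ≥ 2. Therefore the treewidth is 2.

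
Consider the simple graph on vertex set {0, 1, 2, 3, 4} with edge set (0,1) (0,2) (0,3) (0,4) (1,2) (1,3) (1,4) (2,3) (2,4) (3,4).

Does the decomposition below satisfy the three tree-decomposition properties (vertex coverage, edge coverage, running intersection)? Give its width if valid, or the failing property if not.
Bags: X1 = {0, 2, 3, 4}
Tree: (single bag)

No — vertex 1 appears in no bag.

A tree decomposition must satisfy three properties: every vertex lies in some bag; for every edge, both endpoints lie together in some bag; and for every vertex, the bags containing it form a connected subtree. Here vertex 1 appears in no bag, so the decomposition is invalid.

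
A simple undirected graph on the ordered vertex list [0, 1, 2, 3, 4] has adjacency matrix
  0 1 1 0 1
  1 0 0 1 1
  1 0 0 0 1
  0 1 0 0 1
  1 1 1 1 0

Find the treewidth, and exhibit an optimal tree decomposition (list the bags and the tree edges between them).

Treewidth 2.
One such decomposition:
Bags: B1 = {0, 2, 4}  B2 = {0, 1, 4}  B3 = {1, 3, 4}
Tree: B1–B2, B2–B3

Every bag has size at most 3, so the width is 3 − 1 = 2 and tw(G) ≤ 2. Conversely, {0, 1, 4} is a clique of size 3, and the vertices of any clique must share a bag in every tree decomposition; so some bag has ≥ 3 vertices and tw(G) ≥ 2. Hence tw(G) = 2 exactly.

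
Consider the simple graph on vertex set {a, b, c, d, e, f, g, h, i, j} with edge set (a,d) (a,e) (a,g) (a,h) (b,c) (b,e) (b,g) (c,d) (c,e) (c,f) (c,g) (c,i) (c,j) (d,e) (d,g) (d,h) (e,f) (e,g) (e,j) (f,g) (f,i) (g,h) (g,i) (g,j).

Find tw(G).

A width-3 tree decomposition is:
Bags: B1 = {c, d, e, g}  B2 = {a, d, e, g}  B3 = {b, c, e, g}  B4 = {c, e, f, g}  B5 = {c, f, g, i}  B6 = {a, d, g, h}  B7 = {c, e, g, j}
Tree: B1–B2, B1–B3, B1–B4, B4–B5, B2–B6, B3–B7
Every bag has size at most 4, so the width is 4 − 1 = 3 and tw(G) ≤ 3. For the lower bound, the 4 vertices {a, d, g, h} are pairwise adjacent, and any tree decomposition puts a clique entirely inside one bag — forcing width ≥ 3. Combining the bounds, tw(G) = 3.

3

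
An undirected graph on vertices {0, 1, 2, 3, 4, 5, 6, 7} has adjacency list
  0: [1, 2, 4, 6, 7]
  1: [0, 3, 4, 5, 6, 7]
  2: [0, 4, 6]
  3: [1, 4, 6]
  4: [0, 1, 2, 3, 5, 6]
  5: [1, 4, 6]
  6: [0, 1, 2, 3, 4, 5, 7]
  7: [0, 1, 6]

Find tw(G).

A width-3 tree decomposition is:
Bags: B1 = {0, 1, 4, 6}  B2 = {0, 1, 6, 7}  B3 = {1, 3, 4, 6}  B4 = {0, 2, 4, 6}  B5 = {1, 4, 5, 6}
Tree: B1–B2, B1–B3, B1–B4, B1–B5
Every bag has size at most 4, so the width is 4 − 1 = 3 and tw(G) ≤ 3. For the lower bound, the 4 vertices {0, 1, 4, 6} are pairwise adjacent, and any tree decomposition puts a clique entirely inside one bag — forcing width ≥ 3. Hence tw(G) = 3 exactly.

3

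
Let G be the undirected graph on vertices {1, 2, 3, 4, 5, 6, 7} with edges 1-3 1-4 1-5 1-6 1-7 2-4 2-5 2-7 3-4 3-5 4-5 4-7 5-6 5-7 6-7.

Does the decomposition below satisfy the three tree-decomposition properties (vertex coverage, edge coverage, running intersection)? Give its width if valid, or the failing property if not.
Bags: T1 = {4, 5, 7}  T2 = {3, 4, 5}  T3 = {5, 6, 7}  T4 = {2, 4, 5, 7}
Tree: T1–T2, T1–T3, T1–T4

A tree decomposition must satisfy three properties: every vertex lies in some bag; for every edge, both endpoints lie together in some bag; and for every vertex, the bags containing it form a connected subtree. Here vertex 1 appears in no bag, so the decomposition is invalid.

No — vertex 1 appears in no bag.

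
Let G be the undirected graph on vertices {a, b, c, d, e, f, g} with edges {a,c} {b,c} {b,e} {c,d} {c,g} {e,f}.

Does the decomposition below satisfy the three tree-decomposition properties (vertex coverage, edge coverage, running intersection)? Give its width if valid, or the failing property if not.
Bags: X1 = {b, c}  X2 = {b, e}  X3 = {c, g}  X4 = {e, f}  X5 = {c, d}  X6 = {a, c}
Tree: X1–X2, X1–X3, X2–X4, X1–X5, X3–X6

Vertex coverage: the bags together contain {a, b, c, d, e, f, g}, the full vertex set. Edge coverage: each edge of G has both endpoints in at least one bag. Running intersection: for every vertex, the bags containing it form a connected subtree. All three properties hold, so this is a valid tree decomposition of width max|bag| − 1 = 1, and hence tw(G) ≤ 1.

Yes; width 1.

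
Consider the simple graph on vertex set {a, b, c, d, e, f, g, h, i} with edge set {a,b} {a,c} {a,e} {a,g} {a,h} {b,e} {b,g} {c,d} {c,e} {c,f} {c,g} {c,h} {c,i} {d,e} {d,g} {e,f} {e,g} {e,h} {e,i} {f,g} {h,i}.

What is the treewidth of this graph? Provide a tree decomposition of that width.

Every bag has size at most 4, so the width is 4 − 1 = 3 and tw(G) ≤ 3. On the other hand G contains the 4-clique {c, d, e, g}. A clique must lie in a single bag of any decomposition, so no decomposition can have width below 3. Combining the bounds, tw(G) = 3.

Treewidth 3.
One optimal decomposition is:
Bags: B1 = {c, e, f, g}  B2 = {c, d, e, g}  B3 = {a, c, e, g}  B4 = {a, b, e, g}  B5 = {a, c, e, h}  B6 = {c, e, h, i}
Tree: B1–B2, B2–B3, B3–B4, B3–B5, B5–B6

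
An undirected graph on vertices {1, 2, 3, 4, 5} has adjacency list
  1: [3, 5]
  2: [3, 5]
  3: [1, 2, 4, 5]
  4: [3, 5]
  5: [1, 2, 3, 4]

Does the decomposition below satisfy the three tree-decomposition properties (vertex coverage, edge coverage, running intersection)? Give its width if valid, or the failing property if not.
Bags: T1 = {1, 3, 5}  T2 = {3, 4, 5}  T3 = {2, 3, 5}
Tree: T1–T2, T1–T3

Every vertex of G appears in some bag (union = {1, 2, 3, 4, 5}); every edge is covered by a bag; and for each vertex v the set of bags containing v is connected in the bag tree. The decomposition is therefore valid. The largest bag has 3 vertices, so the width is 2.

Yes; width 2.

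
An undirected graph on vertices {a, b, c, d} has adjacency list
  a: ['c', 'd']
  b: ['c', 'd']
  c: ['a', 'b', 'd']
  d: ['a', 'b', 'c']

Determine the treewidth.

A width-2 tree decomposition is:
Bags: B1 = {a, c, d}  B2 = {b, c, d}
Tree: B1–B2
Every bag has size at most 3, so the width is 3 − 1 = 2 and tw(G) ≤ 2. On the other hand G contains the 3-clique {a, c, d}. A clique must lie in a single bag of any decomposition, so no decomposition can have width below 2. Hence tw(G) = 2 exactly.

2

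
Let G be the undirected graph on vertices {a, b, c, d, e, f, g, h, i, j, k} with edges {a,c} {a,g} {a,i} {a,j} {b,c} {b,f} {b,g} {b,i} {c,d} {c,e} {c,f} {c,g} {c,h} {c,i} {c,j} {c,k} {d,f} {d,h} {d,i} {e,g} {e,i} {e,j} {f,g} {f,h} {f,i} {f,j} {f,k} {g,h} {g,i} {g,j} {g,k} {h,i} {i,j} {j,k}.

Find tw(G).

A width-4 tree decomposition is:
Bags: B1 = {a, c, g, i, j}  B2 = {c, e, g, i, j}  B3 = {c, f, g, i, j}  B4 = {c, f, g, h, i}  B5 = {c, f, g, j, k}  B6 = {c, d, f, h, i}  B7 = {b, c, f, g, i}
Tree: B1–B2, B1–B3, B3–B4, B3–B5, B4–B6, B4–B7
Every bag has size at most 5, so the width is 5 − 1 = 4 and tw(G) ≤ 4. Conversely, {c, d, f, h, i} is a clique of size 5, and the vertices of any clique must share a bag in every tree decomposition; so some bag has ≥ 5 vertices and tw(G) ≥ 4. The upper and lower bounds meet at 4, so that is the treewidth.

4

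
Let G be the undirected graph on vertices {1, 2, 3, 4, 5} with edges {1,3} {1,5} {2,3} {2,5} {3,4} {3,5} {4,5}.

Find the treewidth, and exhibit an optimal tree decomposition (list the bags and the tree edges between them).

Treewidth 2.
One such decomposition:
Bags: B1 = {1, 3, 5}  B2 = {3, 4, 5}  B3 = {2, 3, 5}
Tree: B1–B2, B1–B3

Every bag has size at most 3, so the width is 3 − 1 = 2 and tw(G) ≤ 2. On the other hand G contains the 3-clique {1, 3, 5}. A clique must lie in a single bag of any decomposition, so no decomposition can have width below 2. Combining the bounds, tw(G) = 2.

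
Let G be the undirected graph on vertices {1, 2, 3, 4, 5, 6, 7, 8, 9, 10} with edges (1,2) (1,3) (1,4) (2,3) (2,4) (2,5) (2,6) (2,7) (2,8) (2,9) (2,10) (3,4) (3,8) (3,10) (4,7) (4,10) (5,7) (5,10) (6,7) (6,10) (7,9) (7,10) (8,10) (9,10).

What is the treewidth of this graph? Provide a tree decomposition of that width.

Treewidth 3.
One such decomposition:
Bags: B1 = {2, 3, 4, 10}  B2 = {2, 4, 7, 10}  B3 = {2, 6, 7, 10}  B4 = {1, 2, 3, 4}  B5 = {2, 3, 8, 10}  B6 = {2, 5, 7, 10}  B7 = {2, 7, 9, 10}
Tree: B1–B2, B2–B3, B1–B4, B1–B5, B3–B6, B6–B7

Each bag holds 4 vertices, so the decomposition has width 3, which upper-bounds the treewidth. For the lower bound, the 4 vertices {1, 2, 3, 4} are pairwise adjacent, and any tree decomposition puts a clique entirely inside one bag — forcing width ≥ 3. Hence tw(G) = 3 exactly.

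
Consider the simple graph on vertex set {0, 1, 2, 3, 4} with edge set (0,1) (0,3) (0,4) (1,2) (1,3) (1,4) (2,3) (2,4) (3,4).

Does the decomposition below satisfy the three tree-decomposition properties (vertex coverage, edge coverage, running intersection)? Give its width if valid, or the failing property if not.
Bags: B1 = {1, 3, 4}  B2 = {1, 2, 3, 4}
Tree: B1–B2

A tree decomposition must satisfy three properties: every vertex lies in some bag; for every edge, both endpoints lie together in some bag; and for every vertex, the bags containing it form a connected subtree. Here vertex 0 appears in no bag, so the decomposition is invalid.

No — vertex 0 appears in no bag.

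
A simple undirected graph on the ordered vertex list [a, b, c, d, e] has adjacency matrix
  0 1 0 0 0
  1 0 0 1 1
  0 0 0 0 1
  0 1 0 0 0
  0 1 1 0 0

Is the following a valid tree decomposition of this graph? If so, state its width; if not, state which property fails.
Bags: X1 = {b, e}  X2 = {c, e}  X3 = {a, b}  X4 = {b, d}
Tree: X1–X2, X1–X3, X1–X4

Yes; width 1.

Every vertex of G appears in some bag (union = {a, b, c, d, e}); every edge is covered by a bag; and for each vertex v the set of bags containing v is connected in the bag tree. The decomposition is therefore valid. The largest bag has 2 vertices, so the width is 1.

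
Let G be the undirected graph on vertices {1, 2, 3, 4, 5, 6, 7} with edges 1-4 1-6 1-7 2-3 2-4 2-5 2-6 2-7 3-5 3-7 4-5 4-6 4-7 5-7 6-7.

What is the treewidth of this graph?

A width-3 tree decomposition is:
Bags: B1 = {2, 4, 5, 7}  B2 = {2, 4, 6, 7}  B3 = {2, 3, 5, 7}  B4 = {1, 4, 6, 7}
Tree: B1–B2, B1–B3, B2–B4
Every bag has size at most 4, so the width is 4 − 1 = 3 and tw(G) ≤ 3. On the other hand G contains the 4-clique {1, 4, 6, 7}. A clique must lie in a single bag of any decomposition, so no decomposition can have width below 3. Hence tw(G) = 3 exactly.

3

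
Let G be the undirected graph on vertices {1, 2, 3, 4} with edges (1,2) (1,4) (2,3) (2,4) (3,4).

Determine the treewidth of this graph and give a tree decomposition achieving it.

Treewidth 2.
One optimal decomposition is:
Bags: B1 = {1, 2, 4}  B2 = {2, 3, 4}
Tree: B1–B2

Each bag holds 3 vertices, so the decomposition has width 2, which upper-bounds the treewidth. For the lower bound, the 3 vertices {1, 2, 4} are pairwise adjacent, and any tree decomposition puts a clique entirely inside one bag — forcing width ≥ 2. Therefore the treewidth is 2.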